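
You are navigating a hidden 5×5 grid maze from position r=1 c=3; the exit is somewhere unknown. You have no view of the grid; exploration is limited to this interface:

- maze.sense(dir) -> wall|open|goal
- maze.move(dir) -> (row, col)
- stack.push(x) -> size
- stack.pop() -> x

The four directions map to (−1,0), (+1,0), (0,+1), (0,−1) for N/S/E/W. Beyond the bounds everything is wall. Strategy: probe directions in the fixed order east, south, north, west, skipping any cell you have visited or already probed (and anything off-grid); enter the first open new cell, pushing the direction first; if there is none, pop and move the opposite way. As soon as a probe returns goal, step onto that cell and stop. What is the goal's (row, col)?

-> sense(east)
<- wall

-> sense(south)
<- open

-> push(south)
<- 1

-> move(south)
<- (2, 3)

-> sense(east)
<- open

-> push(east)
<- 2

-> move(east)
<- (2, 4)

-> sense(south)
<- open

-> push(south)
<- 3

-> move(south)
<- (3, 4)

-> sense(south)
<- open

-> push(south)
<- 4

-> move(south)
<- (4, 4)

-> sense(west)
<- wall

-> pop()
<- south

-> move(north)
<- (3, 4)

-> sense(west)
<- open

-> push(west)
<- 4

-> move(west)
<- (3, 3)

-> sense(west)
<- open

-> push(west)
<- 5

-> move(west)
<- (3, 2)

-> sense(south)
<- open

-> push(south)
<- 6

-> move(south)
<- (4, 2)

-> sense(west)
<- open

-> push(west)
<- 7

-> move(west)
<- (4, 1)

-> sense(north)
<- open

-> push(north)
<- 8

-> move(north)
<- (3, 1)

-> sense(north)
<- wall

-> sense(west)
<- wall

-> pop()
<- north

-> move(south)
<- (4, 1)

-> sense(west)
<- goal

-> move(west)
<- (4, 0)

Answer: (4, 0)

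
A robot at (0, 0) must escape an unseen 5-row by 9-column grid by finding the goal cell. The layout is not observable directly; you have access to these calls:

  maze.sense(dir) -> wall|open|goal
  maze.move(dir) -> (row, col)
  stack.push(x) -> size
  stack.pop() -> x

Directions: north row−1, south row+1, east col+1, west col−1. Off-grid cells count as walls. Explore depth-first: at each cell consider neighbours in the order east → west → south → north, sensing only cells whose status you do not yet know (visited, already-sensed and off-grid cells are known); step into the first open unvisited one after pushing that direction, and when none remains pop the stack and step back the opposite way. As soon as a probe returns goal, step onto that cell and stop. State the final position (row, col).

% 1. maze.sense(dir→east) => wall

% 2. maze.sense(dir→south) => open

% 3. stack.push(x→south) => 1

% 4. maze.move(dir→south) => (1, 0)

% 5. maze.sense(dir→east) => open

% 6. stack.push(x→east) => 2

% 7. maze.move(dir→east) => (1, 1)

% 8. maze.sense(dir→east) => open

% 9. stack.push(x→east) => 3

% 10. maze.move(dir→east) => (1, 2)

% 11. maze.sense(dir→east) => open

% 12. stack.push(x→east) => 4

% 13. maze.move(dir→east) => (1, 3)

% 14. maze.sense(dir→east) => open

% 15. stack.push(x→east) => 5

% 16. maze.move(dir→east) => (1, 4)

% 17. maze.sense(dir→east) => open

% 18. stack.push(x→east) => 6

% 19. maze.move(dir→east) => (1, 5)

% 20. maze.sense(dir→east) => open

% 21. stack.push(x→east) => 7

% 22. maze.move(dir→east) => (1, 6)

% 23. maze.sense(dir→east) => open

% 24. stack.push(x→east) => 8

% 25. maze.move(dir→east) => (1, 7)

% 26. maze.sense(dir→east) => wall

% 27. maze.sense(dir→south) => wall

% 28. maze.sense(dir→north) => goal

% 29. maze.move(dir→north) => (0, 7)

Answer: (0, 7)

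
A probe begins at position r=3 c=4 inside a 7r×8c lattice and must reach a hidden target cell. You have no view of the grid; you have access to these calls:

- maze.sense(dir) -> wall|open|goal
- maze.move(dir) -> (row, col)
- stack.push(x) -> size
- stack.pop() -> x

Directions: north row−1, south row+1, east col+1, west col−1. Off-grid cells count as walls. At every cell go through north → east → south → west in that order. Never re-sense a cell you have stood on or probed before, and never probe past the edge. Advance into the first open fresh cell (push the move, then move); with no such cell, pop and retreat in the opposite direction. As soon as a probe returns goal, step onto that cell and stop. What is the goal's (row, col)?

>>> maze.sense dir='north'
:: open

>>> stack.push x='north'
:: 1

>>> maze.move dir='north'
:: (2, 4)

>>> maze.sense dir='north'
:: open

>>> stack.push x='north'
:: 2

>>> maze.move dir='north'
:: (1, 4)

>>> maze.sense dir='north'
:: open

>>> stack.push x='north'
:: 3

>>> maze.move dir='north'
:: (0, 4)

>>> maze.sense dir='east'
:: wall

>>> maze.sense dir='west'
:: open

>>> stack.push x='west'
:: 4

>>> maze.move dir='west'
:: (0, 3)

>>> maze.sense dir='south'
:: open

>>> stack.push x='south'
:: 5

>>> maze.move dir='south'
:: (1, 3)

>>> maze.sense dir='south'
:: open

>>> stack.push x='south'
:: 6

>>> maze.move dir='south'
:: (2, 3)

>>> maze.sense dir='south'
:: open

>>> stack.push x='south'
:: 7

>>> maze.move dir='south'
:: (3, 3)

>>> maze.sense dir='south'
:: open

>>> stack.push x='south'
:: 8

>>> maze.move dir='south'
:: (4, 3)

>>> maze.sense dir='east'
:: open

>>> stack.push x='east'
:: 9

>>> maze.move dir='east'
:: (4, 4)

>>> maze.sense dir='east'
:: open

>>> stack.push x='east'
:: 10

>>> maze.move dir='east'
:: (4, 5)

>>> maze.sense dir='north'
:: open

>>> stack.push x='north'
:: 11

>>> maze.move dir='north'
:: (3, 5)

>>> maze.sense dir='north'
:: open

>>> stack.push x='north'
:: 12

>>> maze.move dir='north'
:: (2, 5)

>>> maze.sense dir='north'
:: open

>>> stack.push x='north'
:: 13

>>> maze.move dir='north'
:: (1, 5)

>>> maze.sense dir='east'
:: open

>>> stack.push x='east'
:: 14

>>> maze.move dir='east'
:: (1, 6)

>>> maze.sense dir='north'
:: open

>>> stack.push x='north'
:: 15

>>> maze.move dir='north'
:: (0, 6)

>>> maze.sense dir='east'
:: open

>>> stack.push x='east'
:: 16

>>> maze.move dir='east'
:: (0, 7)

>>> maze.sense dir='south'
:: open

>>> stack.push x='south'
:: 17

>>> maze.move dir='south'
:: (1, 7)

>>> maze.sense dir='south'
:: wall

>>> stack.pop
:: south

>>> maze.move dir='north'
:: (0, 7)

>>> stack.pop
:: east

>>> maze.move dir='west'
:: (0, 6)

>>> stack.pop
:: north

>>> maze.move dir='south'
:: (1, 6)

>>> maze.sense dir='south'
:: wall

>>> stack.pop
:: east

>>> maze.move dir='west'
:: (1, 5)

>>> stack.pop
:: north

>>> maze.move dir='south'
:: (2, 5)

>>> stack.pop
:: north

>>> maze.move dir='south'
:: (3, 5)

>>> maze.sense dir='east'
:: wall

>>> stack.pop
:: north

>>> maze.move dir='south'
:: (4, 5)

>>> maze.sense dir='east'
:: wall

>>> maze.sense dir='south'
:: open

>>> stack.push x='south'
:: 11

>>> maze.move dir='south'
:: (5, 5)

>>> maze.sense dir='east'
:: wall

>>> maze.sense dir='south'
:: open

>>> stack.push x='south'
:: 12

>>> maze.move dir='south'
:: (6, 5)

>>> maze.sense dir='east'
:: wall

>>> maze.sense dir='west'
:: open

>>> stack.push x='west'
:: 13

>>> maze.move dir='west'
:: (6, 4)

>>> maze.sense dir='north'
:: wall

>>> maze.sense dir='west'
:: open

>>> stack.push x='west'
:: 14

>>> maze.move dir='west'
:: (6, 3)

>>> maze.sense dir='north'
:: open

>>> stack.push x='north'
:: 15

>>> maze.move dir='north'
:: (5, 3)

>>> maze.sense dir='west'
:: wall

>>> stack.pop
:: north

>>> maze.move dir='south'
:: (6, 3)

>>> maze.sense dir='west'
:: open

>>> stack.push x='west'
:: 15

>>> maze.move dir='west'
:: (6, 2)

>>> maze.sense dir='west'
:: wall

>>> stack.pop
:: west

>>> maze.move dir='east'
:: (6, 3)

>>> stack.pop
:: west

>>> maze.move dir='east'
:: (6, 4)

>>> stack.pop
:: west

>>> maze.move dir='east'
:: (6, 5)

>>> stack.pop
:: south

>>> maze.move dir='north'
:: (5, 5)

>>> stack.pop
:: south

>>> maze.move dir='north'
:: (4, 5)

>>> stack.pop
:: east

>>> maze.move dir='west'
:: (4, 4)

>>> stack.pop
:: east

>>> maze.move dir='west'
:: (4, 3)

>>> maze.sense dir='west'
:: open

>>> stack.push x='west'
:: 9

>>> maze.move dir='west'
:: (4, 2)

>>> maze.sense dir='north'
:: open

>>> stack.push x='north'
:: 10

>>> maze.move dir='north'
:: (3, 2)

>>> maze.sense dir='north'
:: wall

>>> maze.sense dir='west'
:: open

>>> stack.push x='west'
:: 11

>>> maze.move dir='west'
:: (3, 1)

>>> maze.sense dir='north'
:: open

>>> stack.push x='north'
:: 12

>>> maze.move dir='north'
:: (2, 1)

>>> maze.sense dir='north'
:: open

>>> stack.push x='north'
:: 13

>>> maze.move dir='north'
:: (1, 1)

>>> maze.sense dir='north'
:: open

>>> stack.push x='north'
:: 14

>>> maze.move dir='north'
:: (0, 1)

>>> maze.sense dir='east'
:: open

>>> stack.push x='east'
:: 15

>>> maze.move dir='east'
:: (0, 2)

>>> maze.sense dir='south'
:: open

>>> stack.push x='south'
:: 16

>>> maze.move dir='south'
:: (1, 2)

>>> stack.pop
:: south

>>> maze.move dir='north'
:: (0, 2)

>>> stack.pop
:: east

>>> maze.move dir='west'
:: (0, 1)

>>> maze.sense dir='west'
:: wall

>>> stack.pop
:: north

>>> maze.move dir='south'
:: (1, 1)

>>> maze.sense dir='west'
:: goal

>>> maze.move dir='west'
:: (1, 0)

Answer: (1, 0)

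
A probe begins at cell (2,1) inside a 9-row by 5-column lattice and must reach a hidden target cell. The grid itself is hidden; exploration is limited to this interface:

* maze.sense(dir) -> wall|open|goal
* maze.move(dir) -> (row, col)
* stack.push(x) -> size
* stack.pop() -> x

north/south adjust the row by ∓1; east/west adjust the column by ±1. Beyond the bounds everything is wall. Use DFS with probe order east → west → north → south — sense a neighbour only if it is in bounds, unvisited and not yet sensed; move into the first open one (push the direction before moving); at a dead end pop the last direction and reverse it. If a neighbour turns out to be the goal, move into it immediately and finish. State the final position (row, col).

I run maze.sense passing dir='east', which returns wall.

I use maze.sense passing dir='west', — result: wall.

I run maze.sense passing dir='north', which returns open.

I try stack.push passing x='north', yielding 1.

Calling maze.move passing dir='north', and get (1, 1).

Calling maze.sense passing dir='east', and get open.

Calling stack.push passing x='east', yielding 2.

Then maze.move passing dir='east', and get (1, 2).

Next I call maze.sense passing dir='east', : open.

I run stack.push passing x='east', : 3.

I try maze.move passing dir='east', and see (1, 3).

Calling maze.sense passing dir='east', and get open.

I use stack.push passing x='east', and see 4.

I call maze.move passing dir='east', and see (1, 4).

I run maze.sense passing dir='north', and get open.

Then stack.push passing x='north', giving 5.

Invoking maze.move passing dir='north', giving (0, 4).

I run maze.sense passing dir='west', and get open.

I call stack.push passing x='west', and see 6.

Using maze.move passing dir='west', and observe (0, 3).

Calling maze.sense passing dir='west', giving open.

I use stack.push passing x='west', — result: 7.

Now I run maze.move passing dir='west', yielding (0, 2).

I use maze.sense passing dir='west', and observe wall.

Using stack.pop(), yielding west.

Using maze.move passing dir='east', and get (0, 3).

I run stack.pop, — result: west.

Next I call maze.move passing dir='east', yielding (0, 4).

I call stack.pop(), giving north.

Now I run maze.move passing dir='south', and observe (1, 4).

I use maze.sense passing dir='south', and observe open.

I invoke stack.push passing x='south', which returns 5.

I try maze.move passing dir='south', and get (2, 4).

I call maze.sense passing dir='west', and observe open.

Calling stack.push passing x='west', giving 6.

Calling maze.move passing dir='west', : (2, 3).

I call maze.sense passing dir='south', yielding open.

I try stack.push passing x='south', which returns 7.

I try maze.move passing dir='south', and see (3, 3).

I invoke maze.sense passing dir='east', giving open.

I call stack.push passing x='east', → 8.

I run maze.move passing dir='east', and observe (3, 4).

Using maze.sense passing dir='south', yielding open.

Invoking stack.push passing x='south', and get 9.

Now I run maze.move passing dir='south', giving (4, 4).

Next I call maze.sense passing dir='west', — result: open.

I use stack.push passing x='west', and get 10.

I try maze.move passing dir='west', : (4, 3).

Next I call maze.sense passing dir='west', giving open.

I run stack.push passing x='west', which returns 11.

I try maze.move passing dir='west', : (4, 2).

Next I call maze.sense passing dir='west', giving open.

Invoking stack.push passing x='west', : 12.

I invoke maze.move passing dir='west', and see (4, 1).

Now I run maze.sense passing dir='west', and see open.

I call stack.push passing x='west', giving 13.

I try maze.move passing dir='west', giving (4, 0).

Calling maze.sense passing dir='north', and see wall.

Next I call maze.sense passing dir='south', and observe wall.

Invoking stack.pop(), — result: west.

I call maze.move passing dir='east', giving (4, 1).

I invoke maze.sense passing dir='north', and get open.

Next I call stack.push passing x='north', giving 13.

I call maze.move passing dir='north', and get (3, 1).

Invoking maze.sense passing dir='east', giving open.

Next I call stack.push passing x='east', giving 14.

I call maze.move passing dir='east', : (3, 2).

I try stack.pop(), which returns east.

Now I run maze.move passing dir='west', → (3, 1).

Next I call stack.pop, and get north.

Now I run maze.move passing dir='south', which returns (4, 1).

I invoke maze.sense passing dir='south', yielding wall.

Invoking stack.pop, which returns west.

Calling maze.move passing dir='east', giving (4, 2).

I call maze.sense passing dir='south', which returns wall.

I use stack.pop(), → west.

Next I call maze.move passing dir='east', giving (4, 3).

I invoke maze.sense passing dir='south', → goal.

I invoke maze.move passing dir='south', yielding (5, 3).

Answer: (5, 3)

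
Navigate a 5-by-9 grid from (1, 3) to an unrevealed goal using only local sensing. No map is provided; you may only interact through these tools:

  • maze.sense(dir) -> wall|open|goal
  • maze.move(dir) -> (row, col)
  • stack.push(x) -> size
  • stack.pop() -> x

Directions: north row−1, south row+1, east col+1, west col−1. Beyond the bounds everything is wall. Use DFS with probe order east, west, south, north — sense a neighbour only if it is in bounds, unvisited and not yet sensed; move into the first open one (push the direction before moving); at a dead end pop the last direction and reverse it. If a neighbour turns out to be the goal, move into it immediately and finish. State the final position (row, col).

I invoke maze.sense(east), yielding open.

I use stack.push(east), → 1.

Invoking maze.move(east), and observe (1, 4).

Then maze.sense(east), giving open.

I call stack.push(east), and see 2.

I run maze.move(east), and observe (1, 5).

I use maze.sense(east), → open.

I invoke stack.push(east), : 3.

I invoke maze.move(east), — result: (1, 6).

I use maze.sense(east), — result: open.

Then stack.push(east), : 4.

I try maze.move(east), and observe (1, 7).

Then maze.sense(east), and see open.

I use stack.push(east), giving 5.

I run maze.move(east), which returns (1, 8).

I run maze.sense(south), which returns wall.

Calling maze.sense(north), : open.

Invoking stack.push(north), → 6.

I call maze.move(north), → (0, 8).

I use maze.sense(west), giving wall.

I invoke stack.pop, and observe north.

I invoke maze.move(south), giving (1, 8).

Invoking stack.pop(), → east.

Invoking maze.move(west), which returns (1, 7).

Now I run maze.sense(south), and observe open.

I invoke stack.push(south), : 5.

Invoking maze.move(south), giving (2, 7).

I run maze.sense(west), → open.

Invoking stack.push(west), giving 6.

Invoking maze.move(west), and get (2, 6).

Calling maze.sense(west), → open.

I call stack.push(west), and get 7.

I call maze.move(west), yielding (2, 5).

Then maze.sense(west), : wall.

I call maze.sense(south), : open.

I call stack.push(south), which returns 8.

I call maze.move(south), giving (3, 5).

I call maze.sense(east), yielding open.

Invoking stack.push(east), and get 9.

I try maze.move(east), and get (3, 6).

I run maze.sense(east), — result: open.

I use stack.push(east), and get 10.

Invoking maze.move(east), which returns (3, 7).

I run maze.sense(east), and observe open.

I try stack.push(east), giving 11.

I invoke maze.move(east), and see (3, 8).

I use maze.sense(south), : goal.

I call maze.move(south), → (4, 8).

Answer: (4, 8)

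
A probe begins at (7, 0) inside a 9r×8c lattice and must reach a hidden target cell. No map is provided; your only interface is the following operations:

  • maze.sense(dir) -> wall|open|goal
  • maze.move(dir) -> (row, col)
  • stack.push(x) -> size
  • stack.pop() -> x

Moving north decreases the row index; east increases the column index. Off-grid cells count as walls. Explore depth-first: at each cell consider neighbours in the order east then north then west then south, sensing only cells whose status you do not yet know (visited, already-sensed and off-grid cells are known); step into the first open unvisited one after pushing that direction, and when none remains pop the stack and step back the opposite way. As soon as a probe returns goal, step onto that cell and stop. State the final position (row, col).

$ maze.sense dir='east'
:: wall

$ maze.sense dir='north'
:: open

$ stack.push x='north'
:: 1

$ maze.move dir='north'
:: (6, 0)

$ maze.sense dir='east'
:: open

$ stack.push x='east'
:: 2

$ maze.move dir='east'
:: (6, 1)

$ maze.sense dir='east'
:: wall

$ maze.sense dir='north'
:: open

$ stack.push x='north'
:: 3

$ maze.move dir='north'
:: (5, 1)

$ maze.sense dir='east'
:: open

$ stack.push x='east'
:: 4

$ maze.move dir='east'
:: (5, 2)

$ maze.sense dir='east'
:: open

$ stack.push x='east'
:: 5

$ maze.move dir='east'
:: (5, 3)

$ maze.sense dir='east'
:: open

$ stack.push x='east'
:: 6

$ maze.move dir='east'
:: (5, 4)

$ maze.sense dir='east'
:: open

$ stack.push x='east'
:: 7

$ maze.move dir='east'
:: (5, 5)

$ maze.sense dir='east'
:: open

$ stack.push x='east'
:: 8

$ maze.move dir='east'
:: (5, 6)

$ maze.sense dir='east'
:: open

$ stack.push x='east'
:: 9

$ maze.move dir='east'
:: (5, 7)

$ maze.sense dir='north'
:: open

$ stack.push x='north'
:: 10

$ maze.move dir='north'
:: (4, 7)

$ maze.sense dir='north'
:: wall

$ maze.sense dir='west'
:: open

$ stack.push x='west'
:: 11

$ maze.move dir='west'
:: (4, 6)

$ maze.sense dir='north'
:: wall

$ maze.sense dir='west'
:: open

$ stack.push x='west'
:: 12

$ maze.move dir='west'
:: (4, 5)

$ maze.sense dir='north'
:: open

$ stack.push x='north'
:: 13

$ maze.move dir='north'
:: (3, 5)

$ maze.sense dir='north'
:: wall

$ maze.sense dir='west'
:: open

$ stack.push x='west'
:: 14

$ maze.move dir='west'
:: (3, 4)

$ maze.sense dir='north'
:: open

$ stack.push x='north'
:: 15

$ maze.move dir='north'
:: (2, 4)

$ maze.sense dir='north'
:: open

$ stack.push x='north'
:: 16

$ maze.move dir='north'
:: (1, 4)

$ maze.sense dir='east'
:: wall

$ maze.sense dir='north'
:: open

$ stack.push x='north'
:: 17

$ maze.move dir='north'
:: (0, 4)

$ maze.sense dir='east'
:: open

$ stack.push x='east'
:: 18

$ maze.move dir='east'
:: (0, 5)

$ maze.sense dir='east'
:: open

$ stack.push x='east'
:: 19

$ maze.move dir='east'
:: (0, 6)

$ maze.sense dir='east'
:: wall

$ maze.sense dir='south'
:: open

$ stack.push x='south'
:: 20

$ maze.move dir='south'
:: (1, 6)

$ maze.sense dir='east'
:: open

$ stack.push x='east'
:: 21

$ maze.move dir='east'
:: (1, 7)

$ maze.sense dir='south'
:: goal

$ maze.move dir='south'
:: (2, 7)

Answer: (2, 7)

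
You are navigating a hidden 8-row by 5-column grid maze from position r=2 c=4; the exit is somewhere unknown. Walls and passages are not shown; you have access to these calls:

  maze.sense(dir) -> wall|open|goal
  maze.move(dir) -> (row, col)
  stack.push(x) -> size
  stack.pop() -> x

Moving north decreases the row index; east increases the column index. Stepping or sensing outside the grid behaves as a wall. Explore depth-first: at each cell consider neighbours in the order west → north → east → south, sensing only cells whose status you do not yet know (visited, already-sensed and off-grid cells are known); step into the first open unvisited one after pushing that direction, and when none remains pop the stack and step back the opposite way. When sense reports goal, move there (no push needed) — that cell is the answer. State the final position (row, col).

I call maze.sense passing dir→west, giving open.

Using stack.push passing x→west, giving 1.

Calling maze.move passing dir→west, and get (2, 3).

I use maze.sense passing dir→west, giving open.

Next I call stack.push passing x→west, which returns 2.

Next I call maze.move passing dir→west, giving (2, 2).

I run maze.sense passing dir→west, → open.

Now I run stack.push passing x→west, giving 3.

Invoking maze.move passing dir→west, — result: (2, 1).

Invoking maze.sense passing dir→west, yielding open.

Next I call stack.push passing x→west, yielding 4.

Calling maze.move passing dir→west, — result: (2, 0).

I run maze.sense passing dir→north, → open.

I call stack.push passing x→north, and observe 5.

Invoking maze.move passing dir→north, which returns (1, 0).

Using maze.sense passing dir→north, and get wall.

Next I call maze.sense passing dir→east, giving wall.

Invoking stack.pop(), giving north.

Next I call maze.move passing dir→south, and see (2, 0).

Invoking maze.sense passing dir→south, → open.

Using stack.push passing x→south, giving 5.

Next I call maze.move passing dir→south, which returns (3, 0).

Next I call maze.sense passing dir→east, giving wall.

I run maze.sense passing dir→south, : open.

Calling stack.push passing x→south, → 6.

Using maze.move passing dir→south, and get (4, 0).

Next I call maze.sense passing dir→east, → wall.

I use maze.sense passing dir→south, and observe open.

Calling stack.push passing x→south, yielding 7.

I invoke maze.move passing dir→south, and get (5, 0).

Calling maze.sense passing dir→east, and observe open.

I try stack.push passing x→east, — result: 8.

I try maze.move passing dir→east, and get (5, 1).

I invoke maze.sense passing dir→east, and observe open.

Then stack.push passing x→east, and see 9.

I run maze.move passing dir→east, → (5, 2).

I run maze.sense passing dir→north, — result: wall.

Invoking maze.sense passing dir→east, yielding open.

Using stack.push passing x→east, and observe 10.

Using maze.move passing dir→east, and observe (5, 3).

I run maze.sense passing dir→north, — result: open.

Then stack.push passing x→north, and get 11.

I invoke maze.move passing dir→north, giving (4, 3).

Then maze.sense passing dir→north, : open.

I run stack.push passing x→north, → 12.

I call maze.move passing dir→north, : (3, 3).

I run maze.sense passing dir→west, and observe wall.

I invoke maze.sense passing dir→east, : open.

I invoke stack.push passing x→east, yielding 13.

I call maze.move passing dir→east, — result: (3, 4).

Calling maze.sense passing dir→south, — result: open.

I call stack.push passing x→south, giving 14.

Then maze.move passing dir→south, which returns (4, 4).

Invoking maze.sense passing dir→south, and get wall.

I invoke stack.pop, and get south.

I invoke maze.move passing dir→north, and observe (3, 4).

Using stack.pop, and get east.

Then maze.move passing dir→west, : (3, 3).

I use stack.pop, which returns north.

I call maze.move passing dir→south, and see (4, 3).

I try stack.pop(), and observe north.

Using maze.move passing dir→south, — result: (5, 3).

Next I call maze.sense passing dir→south, : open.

Invoking stack.push passing x→south, and get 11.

Then maze.move passing dir→south, and see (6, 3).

Then maze.sense passing dir→west, and observe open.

Invoking stack.push passing x→west, and get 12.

I invoke maze.move passing dir→west, and get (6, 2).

I invoke maze.sense passing dir→west, giving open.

Next I call stack.push passing x→west, giving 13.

I try maze.move passing dir→west, — result: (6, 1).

I invoke maze.sense passing dir→west, and get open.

Then stack.push passing x→west, yielding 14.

I run maze.move passing dir→west, → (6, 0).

Invoking maze.sense passing dir→south, — result: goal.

Invoking maze.move passing dir→south, and get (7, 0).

Answer: (7, 0)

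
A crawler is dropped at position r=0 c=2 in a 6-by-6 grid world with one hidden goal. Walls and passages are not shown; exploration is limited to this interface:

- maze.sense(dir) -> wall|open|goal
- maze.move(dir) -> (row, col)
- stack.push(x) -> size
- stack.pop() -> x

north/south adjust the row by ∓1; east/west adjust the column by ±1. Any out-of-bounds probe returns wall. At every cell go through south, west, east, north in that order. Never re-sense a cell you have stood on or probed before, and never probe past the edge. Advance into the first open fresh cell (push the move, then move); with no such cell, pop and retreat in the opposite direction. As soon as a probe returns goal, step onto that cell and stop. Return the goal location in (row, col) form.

% maze.sense dir=south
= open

% stack.push x=south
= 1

% maze.move dir=south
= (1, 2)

% maze.sense dir=south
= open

% stack.push x=south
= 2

% maze.move dir=south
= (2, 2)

% maze.sense dir=south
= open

% stack.push x=south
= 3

% maze.move dir=south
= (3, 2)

% maze.sense dir=south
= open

% stack.push x=south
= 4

% maze.move dir=south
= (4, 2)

% maze.sense dir=south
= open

% stack.push x=south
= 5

% maze.move dir=south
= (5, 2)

% maze.sense dir=west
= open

% stack.push x=west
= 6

% maze.move dir=west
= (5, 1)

% maze.sense dir=west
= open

% stack.push x=west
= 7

% maze.move dir=west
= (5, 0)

% maze.sense dir=north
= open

% stack.push x=north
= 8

% maze.move dir=north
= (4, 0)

% maze.sense dir=east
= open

% stack.push x=east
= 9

% maze.move dir=east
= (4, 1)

% maze.sense dir=north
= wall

% stack.pop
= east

% maze.move dir=west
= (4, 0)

% maze.sense dir=north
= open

% stack.push x=north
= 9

% maze.move dir=north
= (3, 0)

% maze.sense dir=north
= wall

% stack.pop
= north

% maze.move dir=south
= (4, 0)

% stack.pop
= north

% maze.move dir=south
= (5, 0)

% stack.pop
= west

% maze.move dir=east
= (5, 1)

% stack.pop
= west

% maze.move dir=east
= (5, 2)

% maze.sense dir=east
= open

% stack.push x=east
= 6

% maze.move dir=east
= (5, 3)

% maze.sense dir=east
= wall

% maze.sense dir=north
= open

% stack.push x=north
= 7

% maze.move dir=north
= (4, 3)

% maze.sense dir=east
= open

% stack.push x=east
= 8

% maze.move dir=east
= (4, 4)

% maze.sense dir=east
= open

% stack.push x=east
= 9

% maze.move dir=east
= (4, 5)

% maze.sense dir=south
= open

% stack.push x=south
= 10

% maze.move dir=south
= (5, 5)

% stack.pop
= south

% maze.move dir=north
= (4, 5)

% maze.sense dir=north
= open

% stack.push x=north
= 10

% maze.move dir=north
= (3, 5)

% maze.sense dir=west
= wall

% maze.sense dir=north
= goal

% maze.move dir=north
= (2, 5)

Answer: (2, 5)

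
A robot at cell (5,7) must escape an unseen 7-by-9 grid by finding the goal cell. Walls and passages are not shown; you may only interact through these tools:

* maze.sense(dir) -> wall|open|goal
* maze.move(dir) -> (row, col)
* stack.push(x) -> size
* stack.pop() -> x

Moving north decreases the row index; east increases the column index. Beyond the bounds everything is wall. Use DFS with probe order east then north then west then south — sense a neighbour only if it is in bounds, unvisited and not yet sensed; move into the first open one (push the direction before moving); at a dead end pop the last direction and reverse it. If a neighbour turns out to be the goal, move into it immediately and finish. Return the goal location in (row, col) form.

Action: maze.sense[east]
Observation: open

Action: stack.push[east]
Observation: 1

Action: maze.move[east]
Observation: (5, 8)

Action: maze.sense[north]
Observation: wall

Action: maze.sense[south]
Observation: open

Action: stack.push[south]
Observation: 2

Action: maze.move[south]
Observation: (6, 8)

Action: maze.sense[west]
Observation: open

Action: stack.push[west]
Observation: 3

Action: maze.move[west]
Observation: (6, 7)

Action: maze.sense[west]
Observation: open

Action: stack.push[west]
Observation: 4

Action: maze.move[west]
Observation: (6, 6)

Action: maze.sense[north]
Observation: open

Action: stack.push[north]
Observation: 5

Action: maze.move[north]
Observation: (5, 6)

Action: maze.sense[north]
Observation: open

Action: stack.push[north]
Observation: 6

Action: maze.move[north]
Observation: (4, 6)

Action: maze.sense[east]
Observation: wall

Action: maze.sense[north]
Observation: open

Action: stack.push[north]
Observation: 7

Action: maze.move[north]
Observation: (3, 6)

Action: maze.sense[east]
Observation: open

Action: stack.push[east]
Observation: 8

Action: maze.move[east]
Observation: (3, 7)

Action: maze.sense[east]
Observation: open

Action: stack.push[east]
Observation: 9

Action: maze.move[east]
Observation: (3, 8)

Action: maze.sense[north]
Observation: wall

Action: stack.pop[]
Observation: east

Action: maze.move[west]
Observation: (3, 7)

Action: maze.sense[north]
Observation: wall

Action: stack.pop[]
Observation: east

Action: maze.move[west]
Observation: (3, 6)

Action: maze.sense[north]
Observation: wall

Action: maze.sense[west]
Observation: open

Action: stack.push[west]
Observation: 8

Action: maze.move[west]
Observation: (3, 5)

Action: maze.sense[north]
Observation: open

Action: stack.push[north]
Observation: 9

Action: maze.move[north]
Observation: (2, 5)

Action: maze.sense[north]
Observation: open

Action: stack.push[north]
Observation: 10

Action: maze.move[north]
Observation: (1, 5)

Action: maze.sense[east]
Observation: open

Action: stack.push[east]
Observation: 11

Action: maze.move[east]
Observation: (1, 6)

Action: maze.sense[east]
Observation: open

Action: stack.push[east]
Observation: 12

Action: maze.move[east]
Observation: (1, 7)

Action: maze.sense[east]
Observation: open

Action: stack.push[east]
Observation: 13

Action: maze.move[east]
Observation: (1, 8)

Action: maze.sense[north]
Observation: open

Action: stack.push[north]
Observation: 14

Action: maze.move[north]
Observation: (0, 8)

Action: maze.sense[west]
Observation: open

Action: stack.push[west]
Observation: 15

Action: maze.move[west]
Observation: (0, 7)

Action: maze.sense[west]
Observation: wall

Action: stack.pop[]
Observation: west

Action: maze.move[east]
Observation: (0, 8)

Action: stack.pop[]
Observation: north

Action: maze.move[south]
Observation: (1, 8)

Action: stack.pop[]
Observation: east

Action: maze.move[west]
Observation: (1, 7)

Action: stack.pop[]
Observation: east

Action: maze.move[west]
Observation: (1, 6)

Action: stack.pop[]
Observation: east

Action: maze.move[west]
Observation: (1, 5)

Action: maze.sense[north]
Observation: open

Action: stack.push[north]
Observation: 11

Action: maze.move[north]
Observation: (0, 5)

Action: maze.sense[west]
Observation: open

Action: stack.push[west]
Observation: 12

Action: maze.move[west]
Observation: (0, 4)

Action: maze.sense[west]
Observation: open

Action: stack.push[west]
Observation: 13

Action: maze.move[west]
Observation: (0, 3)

Action: maze.sense[west]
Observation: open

Action: stack.push[west]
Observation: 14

Action: maze.move[west]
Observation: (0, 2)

Action: maze.sense[west]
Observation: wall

Action: maze.sense[south]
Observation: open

Action: stack.push[south]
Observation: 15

Action: maze.move[south]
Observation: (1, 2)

Action: maze.sense[east]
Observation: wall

Action: maze.sense[west]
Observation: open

Action: stack.push[west]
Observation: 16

Action: maze.move[west]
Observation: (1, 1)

Action: maze.sense[west]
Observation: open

Action: stack.push[west]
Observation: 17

Action: maze.move[west]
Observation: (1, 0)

Action: maze.sense[north]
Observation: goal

Action: maze.move[north]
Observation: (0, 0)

Answer: (0, 0)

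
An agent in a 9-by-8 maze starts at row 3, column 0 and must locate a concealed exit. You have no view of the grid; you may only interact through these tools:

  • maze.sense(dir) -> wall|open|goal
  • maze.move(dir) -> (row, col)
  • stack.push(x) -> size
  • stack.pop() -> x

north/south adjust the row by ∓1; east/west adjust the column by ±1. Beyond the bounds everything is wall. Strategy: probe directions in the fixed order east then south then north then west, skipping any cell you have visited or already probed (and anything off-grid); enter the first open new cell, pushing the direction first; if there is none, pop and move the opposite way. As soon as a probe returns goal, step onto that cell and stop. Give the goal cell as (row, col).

I call maze.sense on dir: east, yielding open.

Invoking stack.push on x: east, → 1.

I use maze.move on dir: east, yielding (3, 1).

I call maze.sense on dir: east, which returns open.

Then stack.push on x: east, giving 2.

I run maze.move on dir: east, → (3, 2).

Next I call maze.sense on dir: east, yielding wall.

Now I run maze.sense on dir: south, — result: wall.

Using maze.sense on dir: north, giving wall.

Calling stack.pop, giving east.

I run maze.move on dir: west, : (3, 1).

I use maze.sense on dir: south, and see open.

Now I run stack.push on x: south, : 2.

I call maze.move on dir: south, : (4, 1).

Now I run maze.sense on dir: south, → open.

I try stack.push on x: south, and get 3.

Invoking maze.move on dir: south, yielding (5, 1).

I run maze.sense on dir: east, → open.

Invoking stack.push on x: east, and see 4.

I try maze.move on dir: east, → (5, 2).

I try maze.sense on dir: east, which returns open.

Now I run stack.push on x: east, giving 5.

I invoke maze.move on dir: east, giving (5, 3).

I invoke maze.sense on dir: east, yielding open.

Using stack.push on x: east, giving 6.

I invoke maze.move on dir: east, and get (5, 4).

I run maze.sense on dir: east, : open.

Next I call stack.push on x: east, and observe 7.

I invoke maze.move on dir: east, and get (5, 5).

I try maze.sense on dir: east, : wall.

Using maze.sense on dir: south, : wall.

Invoking maze.sense on dir: north, : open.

I call stack.push on x: north, which returns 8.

I invoke maze.move on dir: north, which returns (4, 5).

I run maze.sense on dir: east, and get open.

I try stack.push on x: east, — result: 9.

Invoking maze.move on dir: east, — result: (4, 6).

Invoking maze.sense on dir: east, which returns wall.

Now I run maze.sense on dir: north, : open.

I invoke stack.push on x: north, giving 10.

I try maze.move on dir: north, which returns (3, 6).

Now I run maze.sense on dir: east, and get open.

Now I run stack.push on x: east, → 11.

I run maze.move on dir: east, yielding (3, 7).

Next I call maze.sense on dir: north, and get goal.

I invoke maze.move on dir: north, and get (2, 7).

Answer: (2, 7)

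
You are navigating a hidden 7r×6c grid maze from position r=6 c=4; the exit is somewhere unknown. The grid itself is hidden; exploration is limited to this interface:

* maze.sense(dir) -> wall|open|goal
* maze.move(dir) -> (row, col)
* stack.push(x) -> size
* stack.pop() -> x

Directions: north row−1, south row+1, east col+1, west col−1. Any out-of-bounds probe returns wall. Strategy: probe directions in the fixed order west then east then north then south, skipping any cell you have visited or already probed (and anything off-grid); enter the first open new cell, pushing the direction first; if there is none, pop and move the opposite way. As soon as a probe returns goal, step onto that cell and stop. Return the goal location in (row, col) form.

// maze.sense(dir=west) == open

// stack.push(x=west) == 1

// maze.move(dir=west) == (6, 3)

// maze.sense(dir=west) == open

// stack.push(x=west) == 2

// maze.move(dir=west) == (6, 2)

// maze.sense(dir=west) == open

// stack.push(x=west) == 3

// maze.move(dir=west) == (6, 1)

// maze.sense(dir=west) == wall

// maze.sense(dir=north) == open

// stack.push(x=north) == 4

// maze.move(dir=north) == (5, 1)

// maze.sense(dir=west) == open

// stack.push(x=west) == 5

// maze.move(dir=west) == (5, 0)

// maze.sense(dir=north) == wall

// stack.pop() == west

// maze.move(dir=east) == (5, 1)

// maze.sense(dir=east) == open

// stack.push(x=east) == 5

// maze.move(dir=east) == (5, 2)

// maze.sense(dir=east) == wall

// maze.sense(dir=north) == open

// stack.push(x=north) == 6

// maze.move(dir=north) == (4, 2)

// maze.sense(dir=west) == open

// stack.push(x=west) == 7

// maze.move(dir=west) == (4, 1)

// maze.sense(dir=north) == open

// stack.push(x=north) == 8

// maze.move(dir=north) == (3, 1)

// maze.sense(dir=west) == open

// stack.push(x=west) == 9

// maze.move(dir=west) == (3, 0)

// maze.sense(dir=north) == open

// stack.push(x=north) == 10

// maze.move(dir=north) == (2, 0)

// maze.sense(dir=east) == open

// stack.push(x=east) == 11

// maze.move(dir=east) == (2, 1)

// maze.sense(dir=east) == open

// stack.push(x=east) == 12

// maze.move(dir=east) == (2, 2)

// maze.sense(dir=east) == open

// stack.push(x=east) == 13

// maze.move(dir=east) == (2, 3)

// maze.sense(dir=east) == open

// stack.push(x=east) == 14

// maze.move(dir=east) == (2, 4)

// maze.sense(dir=east) == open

// stack.push(x=east) == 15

// maze.move(dir=east) == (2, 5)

// maze.sense(dir=north) == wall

// maze.sense(dir=south) == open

// stack.push(x=south) == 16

// maze.move(dir=south) == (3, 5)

// maze.sense(dir=west) == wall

// maze.sense(dir=south) == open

// stack.push(x=south) == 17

// maze.move(dir=south) == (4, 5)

// maze.sense(dir=west) == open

// stack.push(x=west) == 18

// maze.move(dir=west) == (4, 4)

// maze.sense(dir=west) == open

// stack.push(x=west) == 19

// maze.move(dir=west) == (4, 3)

// maze.sense(dir=north) == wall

// stack.pop() == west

// maze.move(dir=east) == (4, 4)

// maze.sense(dir=south) == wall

// stack.pop() == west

// maze.move(dir=east) == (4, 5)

// maze.sense(dir=south) == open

// stack.push(x=south) == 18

// maze.move(dir=south) == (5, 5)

// maze.sense(dir=south) == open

// stack.push(x=south) == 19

// maze.move(dir=south) == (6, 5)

// stack.pop() == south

// maze.move(dir=north) == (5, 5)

// stack.pop() == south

// maze.move(dir=north) == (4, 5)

// stack.pop() == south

// maze.move(dir=north) == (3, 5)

// stack.pop() == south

// maze.move(dir=north) == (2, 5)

// stack.pop() == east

// maze.move(dir=west) == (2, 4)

// maze.sense(dir=north) == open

// stack.push(x=north) == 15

// maze.move(dir=north) == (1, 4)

// maze.sense(dir=west) == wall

// maze.sense(dir=north) == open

// stack.push(x=north) == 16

// maze.move(dir=north) == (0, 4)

// maze.sense(dir=west) == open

// stack.push(x=west) == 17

// maze.move(dir=west) == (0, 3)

// maze.sense(dir=west) == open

// stack.push(x=west) == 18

// maze.move(dir=west) == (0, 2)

// maze.sense(dir=west) == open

// stack.push(x=west) == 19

// maze.move(dir=west) == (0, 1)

// maze.sense(dir=west) == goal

// maze.move(dir=west) == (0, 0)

Answer: (0, 0)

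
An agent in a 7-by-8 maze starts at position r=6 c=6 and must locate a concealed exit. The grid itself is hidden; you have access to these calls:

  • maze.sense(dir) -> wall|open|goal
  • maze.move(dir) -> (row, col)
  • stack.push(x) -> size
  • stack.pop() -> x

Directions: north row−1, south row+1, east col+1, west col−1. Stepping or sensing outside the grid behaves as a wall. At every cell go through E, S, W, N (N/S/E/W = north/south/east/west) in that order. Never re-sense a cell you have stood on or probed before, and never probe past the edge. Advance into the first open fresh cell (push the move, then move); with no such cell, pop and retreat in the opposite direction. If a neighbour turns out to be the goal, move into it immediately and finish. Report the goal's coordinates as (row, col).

Action: maze.sense[dir→east]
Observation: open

Action: stack.push[x→east]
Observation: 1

Action: maze.move[dir→east]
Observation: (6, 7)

Action: maze.sense[dir→north]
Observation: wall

Action: stack.pop[]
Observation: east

Action: maze.move[dir→west]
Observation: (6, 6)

Action: maze.sense[dir→west]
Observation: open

Action: stack.push[x→west]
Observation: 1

Action: maze.move[dir→west]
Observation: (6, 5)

Action: maze.sense[dir→west]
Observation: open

Action: stack.push[x→west]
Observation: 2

Action: maze.move[dir→west]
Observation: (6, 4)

Action: maze.sense[dir→west]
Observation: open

Action: stack.push[x→west]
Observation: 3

Action: maze.move[dir→west]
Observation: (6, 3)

Action: maze.sense[dir→west]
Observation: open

Action: stack.push[x→west]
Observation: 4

Action: maze.move[dir→west]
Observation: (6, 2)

Action: maze.sense[dir→west]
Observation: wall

Action: maze.sense[dir→north]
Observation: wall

Action: stack.pop[]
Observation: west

Action: maze.move[dir→east]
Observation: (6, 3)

Action: maze.sense[dir→north]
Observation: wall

Action: stack.pop[]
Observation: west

Action: maze.move[dir→east]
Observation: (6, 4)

Action: maze.sense[dir→north]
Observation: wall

Action: stack.pop[]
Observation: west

Action: maze.move[dir→east]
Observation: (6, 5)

Action: maze.sense[dir→north]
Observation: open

Action: stack.push[x→north]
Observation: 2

Action: maze.move[dir→north]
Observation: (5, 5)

Action: maze.sense[dir→east]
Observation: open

Action: stack.push[x→east]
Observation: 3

Action: maze.move[dir→east]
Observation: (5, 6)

Action: maze.sense[dir→north]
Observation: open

Action: stack.push[x→north]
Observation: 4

Action: maze.move[dir→north]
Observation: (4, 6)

Action: maze.sense[dir→east]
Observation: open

Action: stack.push[x→east]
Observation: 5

Action: maze.move[dir→east]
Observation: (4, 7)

Action: maze.sense[dir→north]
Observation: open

Action: stack.push[x→north]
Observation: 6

Action: maze.move[dir→north]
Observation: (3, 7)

Action: maze.sense[dir→west]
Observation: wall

Action: maze.sense[dir→north]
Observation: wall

Action: stack.pop[]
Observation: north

Action: maze.move[dir→south]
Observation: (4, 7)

Action: stack.pop[]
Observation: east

Action: maze.move[dir→west]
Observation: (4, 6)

Action: maze.sense[dir→west]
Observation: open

Action: stack.push[x→west]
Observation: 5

Action: maze.move[dir→west]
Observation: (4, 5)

Action: maze.sense[dir→west]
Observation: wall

Action: maze.sense[dir→north]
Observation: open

Action: stack.push[x→north]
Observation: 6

Action: maze.move[dir→north]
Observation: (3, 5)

Action: maze.sense[dir→west]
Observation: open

Action: stack.push[x→west]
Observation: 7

Action: maze.move[dir→west]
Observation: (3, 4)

Action: maze.sense[dir→west]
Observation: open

Action: stack.push[x→west]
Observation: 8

Action: maze.move[dir→west]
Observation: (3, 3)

Action: maze.sense[dir→south]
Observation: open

Action: stack.push[x→south]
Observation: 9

Action: maze.move[dir→south]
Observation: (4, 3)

Action: maze.sense[dir→west]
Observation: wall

Action: stack.pop[]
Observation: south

Action: maze.move[dir→north]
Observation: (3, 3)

Action: maze.sense[dir→west]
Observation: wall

Action: maze.sense[dir→north]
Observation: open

Action: stack.push[x→north]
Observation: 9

Action: maze.move[dir→north]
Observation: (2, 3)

Action: maze.sense[dir→east]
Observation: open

Action: stack.push[x→east]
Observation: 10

Action: maze.move[dir→east]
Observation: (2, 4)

Action: maze.sense[dir→east]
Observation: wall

Action: maze.sense[dir→north]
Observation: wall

Action: stack.pop[]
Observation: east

Action: maze.move[dir→west]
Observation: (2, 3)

Action: maze.sense[dir→west]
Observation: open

Action: stack.push[x→west]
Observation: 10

Action: maze.move[dir→west]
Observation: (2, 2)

Action: maze.sense[dir→west]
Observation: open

Action: stack.push[x→west]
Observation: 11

Action: maze.move[dir→west]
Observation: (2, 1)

Action: maze.sense[dir→south]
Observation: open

Action: stack.push[x→south]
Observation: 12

Action: maze.move[dir→south]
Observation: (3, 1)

Action: maze.sense[dir→south]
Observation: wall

Action: maze.sense[dir→west]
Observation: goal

Action: maze.move[dir→west]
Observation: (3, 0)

Answer: (3, 0)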